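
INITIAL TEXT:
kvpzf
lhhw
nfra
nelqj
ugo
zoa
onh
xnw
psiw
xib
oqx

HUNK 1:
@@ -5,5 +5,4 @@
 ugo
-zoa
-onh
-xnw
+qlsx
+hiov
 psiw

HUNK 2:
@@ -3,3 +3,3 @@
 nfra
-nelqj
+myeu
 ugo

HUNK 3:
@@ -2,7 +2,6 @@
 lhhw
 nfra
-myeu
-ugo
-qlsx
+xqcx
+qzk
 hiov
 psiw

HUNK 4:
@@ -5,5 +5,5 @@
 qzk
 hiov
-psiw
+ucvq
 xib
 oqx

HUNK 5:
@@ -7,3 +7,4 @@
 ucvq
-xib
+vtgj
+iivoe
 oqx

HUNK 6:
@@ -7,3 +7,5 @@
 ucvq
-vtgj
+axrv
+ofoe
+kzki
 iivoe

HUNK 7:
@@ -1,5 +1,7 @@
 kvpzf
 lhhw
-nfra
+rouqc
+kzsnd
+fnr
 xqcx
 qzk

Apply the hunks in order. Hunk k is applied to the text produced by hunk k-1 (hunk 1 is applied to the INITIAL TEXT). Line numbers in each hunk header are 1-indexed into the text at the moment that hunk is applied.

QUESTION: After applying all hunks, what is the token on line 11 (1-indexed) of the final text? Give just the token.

Answer: ofoe

Derivation:
Hunk 1: at line 5 remove [zoa,onh,xnw] add [qlsx,hiov] -> 10 lines: kvpzf lhhw nfra nelqj ugo qlsx hiov psiw xib oqx
Hunk 2: at line 3 remove [nelqj] add [myeu] -> 10 lines: kvpzf lhhw nfra myeu ugo qlsx hiov psiw xib oqx
Hunk 3: at line 2 remove [myeu,ugo,qlsx] add [xqcx,qzk] -> 9 lines: kvpzf lhhw nfra xqcx qzk hiov psiw xib oqx
Hunk 4: at line 5 remove [psiw] add [ucvq] -> 9 lines: kvpzf lhhw nfra xqcx qzk hiov ucvq xib oqx
Hunk 5: at line 7 remove [xib] add [vtgj,iivoe] -> 10 lines: kvpzf lhhw nfra xqcx qzk hiov ucvq vtgj iivoe oqx
Hunk 6: at line 7 remove [vtgj] add [axrv,ofoe,kzki] -> 12 lines: kvpzf lhhw nfra xqcx qzk hiov ucvq axrv ofoe kzki iivoe oqx
Hunk 7: at line 1 remove [nfra] add [rouqc,kzsnd,fnr] -> 14 lines: kvpzf lhhw rouqc kzsnd fnr xqcx qzk hiov ucvq axrv ofoe kzki iivoe oqx
Final line 11: ofoe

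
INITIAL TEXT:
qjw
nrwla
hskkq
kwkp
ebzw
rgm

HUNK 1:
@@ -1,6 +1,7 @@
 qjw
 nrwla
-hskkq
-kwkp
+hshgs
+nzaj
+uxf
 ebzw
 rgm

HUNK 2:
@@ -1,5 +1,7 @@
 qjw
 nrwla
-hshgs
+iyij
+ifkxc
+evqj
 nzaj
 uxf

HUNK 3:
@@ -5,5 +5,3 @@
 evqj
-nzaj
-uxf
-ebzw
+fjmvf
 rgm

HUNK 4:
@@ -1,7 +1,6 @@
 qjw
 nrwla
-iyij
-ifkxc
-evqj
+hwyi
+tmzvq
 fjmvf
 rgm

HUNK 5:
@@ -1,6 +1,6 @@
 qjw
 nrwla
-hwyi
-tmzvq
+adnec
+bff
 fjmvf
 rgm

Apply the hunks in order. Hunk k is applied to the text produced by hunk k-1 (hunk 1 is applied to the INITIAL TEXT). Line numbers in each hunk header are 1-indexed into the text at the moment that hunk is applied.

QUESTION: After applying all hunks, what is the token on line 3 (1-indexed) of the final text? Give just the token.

Hunk 1: at line 1 remove [hskkq,kwkp] add [hshgs,nzaj,uxf] -> 7 lines: qjw nrwla hshgs nzaj uxf ebzw rgm
Hunk 2: at line 1 remove [hshgs] add [iyij,ifkxc,evqj] -> 9 lines: qjw nrwla iyij ifkxc evqj nzaj uxf ebzw rgm
Hunk 3: at line 5 remove [nzaj,uxf,ebzw] add [fjmvf] -> 7 lines: qjw nrwla iyij ifkxc evqj fjmvf rgm
Hunk 4: at line 1 remove [iyij,ifkxc,evqj] add [hwyi,tmzvq] -> 6 lines: qjw nrwla hwyi tmzvq fjmvf rgm
Hunk 5: at line 1 remove [hwyi,tmzvq] add [adnec,bff] -> 6 lines: qjw nrwla adnec bff fjmvf rgm
Final line 3: adnec

Answer: adnec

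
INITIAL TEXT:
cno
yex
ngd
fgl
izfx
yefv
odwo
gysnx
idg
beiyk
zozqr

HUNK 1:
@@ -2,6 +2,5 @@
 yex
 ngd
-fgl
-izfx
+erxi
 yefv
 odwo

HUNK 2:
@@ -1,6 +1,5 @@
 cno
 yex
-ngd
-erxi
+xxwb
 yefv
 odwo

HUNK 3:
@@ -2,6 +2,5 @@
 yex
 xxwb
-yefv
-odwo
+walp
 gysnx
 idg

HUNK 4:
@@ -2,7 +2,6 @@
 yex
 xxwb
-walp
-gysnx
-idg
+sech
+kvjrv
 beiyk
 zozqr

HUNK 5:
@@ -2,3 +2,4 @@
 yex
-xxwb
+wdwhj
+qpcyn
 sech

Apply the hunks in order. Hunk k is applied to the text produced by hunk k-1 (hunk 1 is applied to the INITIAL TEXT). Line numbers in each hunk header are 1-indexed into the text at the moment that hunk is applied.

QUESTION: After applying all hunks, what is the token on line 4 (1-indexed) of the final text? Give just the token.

Hunk 1: at line 2 remove [fgl,izfx] add [erxi] -> 10 lines: cno yex ngd erxi yefv odwo gysnx idg beiyk zozqr
Hunk 2: at line 1 remove [ngd,erxi] add [xxwb] -> 9 lines: cno yex xxwb yefv odwo gysnx idg beiyk zozqr
Hunk 3: at line 2 remove [yefv,odwo] add [walp] -> 8 lines: cno yex xxwb walp gysnx idg beiyk zozqr
Hunk 4: at line 2 remove [walp,gysnx,idg] add [sech,kvjrv] -> 7 lines: cno yex xxwb sech kvjrv beiyk zozqr
Hunk 5: at line 2 remove [xxwb] add [wdwhj,qpcyn] -> 8 lines: cno yex wdwhj qpcyn sech kvjrv beiyk zozqr
Final line 4: qpcyn

Answer: qpcyn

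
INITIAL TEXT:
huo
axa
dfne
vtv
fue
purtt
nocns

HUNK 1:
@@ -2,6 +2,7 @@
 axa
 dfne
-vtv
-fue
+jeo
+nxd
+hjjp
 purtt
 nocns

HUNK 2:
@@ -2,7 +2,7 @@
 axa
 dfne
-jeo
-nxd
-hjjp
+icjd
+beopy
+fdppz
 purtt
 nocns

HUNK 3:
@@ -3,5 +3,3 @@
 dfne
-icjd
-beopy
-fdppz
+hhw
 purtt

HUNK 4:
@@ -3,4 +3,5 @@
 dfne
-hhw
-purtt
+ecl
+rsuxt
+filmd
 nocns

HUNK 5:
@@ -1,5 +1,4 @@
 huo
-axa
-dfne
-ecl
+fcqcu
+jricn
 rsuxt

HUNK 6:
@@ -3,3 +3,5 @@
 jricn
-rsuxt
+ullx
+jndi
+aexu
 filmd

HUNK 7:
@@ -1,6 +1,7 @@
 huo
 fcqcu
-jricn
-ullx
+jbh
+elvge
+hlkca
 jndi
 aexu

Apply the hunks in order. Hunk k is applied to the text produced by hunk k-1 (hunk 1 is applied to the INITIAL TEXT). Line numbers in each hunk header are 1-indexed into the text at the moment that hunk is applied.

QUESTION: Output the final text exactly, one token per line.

Answer: huo
fcqcu
jbh
elvge
hlkca
jndi
aexu
filmd
nocns

Derivation:
Hunk 1: at line 2 remove [vtv,fue] add [jeo,nxd,hjjp] -> 8 lines: huo axa dfne jeo nxd hjjp purtt nocns
Hunk 2: at line 2 remove [jeo,nxd,hjjp] add [icjd,beopy,fdppz] -> 8 lines: huo axa dfne icjd beopy fdppz purtt nocns
Hunk 3: at line 3 remove [icjd,beopy,fdppz] add [hhw] -> 6 lines: huo axa dfne hhw purtt nocns
Hunk 4: at line 3 remove [hhw,purtt] add [ecl,rsuxt,filmd] -> 7 lines: huo axa dfne ecl rsuxt filmd nocns
Hunk 5: at line 1 remove [axa,dfne,ecl] add [fcqcu,jricn] -> 6 lines: huo fcqcu jricn rsuxt filmd nocns
Hunk 6: at line 3 remove [rsuxt] add [ullx,jndi,aexu] -> 8 lines: huo fcqcu jricn ullx jndi aexu filmd nocns
Hunk 7: at line 1 remove [jricn,ullx] add [jbh,elvge,hlkca] -> 9 lines: huo fcqcu jbh elvge hlkca jndi aexu filmd nocns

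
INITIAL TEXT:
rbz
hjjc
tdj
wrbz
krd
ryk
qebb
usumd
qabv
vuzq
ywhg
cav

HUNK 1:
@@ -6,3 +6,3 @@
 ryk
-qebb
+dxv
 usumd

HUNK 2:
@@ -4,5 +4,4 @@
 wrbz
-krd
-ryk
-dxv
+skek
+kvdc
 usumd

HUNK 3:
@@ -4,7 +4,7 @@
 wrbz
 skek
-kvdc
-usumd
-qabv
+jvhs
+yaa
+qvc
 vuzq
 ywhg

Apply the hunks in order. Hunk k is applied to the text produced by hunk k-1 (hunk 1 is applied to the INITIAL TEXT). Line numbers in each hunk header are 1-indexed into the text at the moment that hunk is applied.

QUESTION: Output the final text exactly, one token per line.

Hunk 1: at line 6 remove [qebb] add [dxv] -> 12 lines: rbz hjjc tdj wrbz krd ryk dxv usumd qabv vuzq ywhg cav
Hunk 2: at line 4 remove [krd,ryk,dxv] add [skek,kvdc] -> 11 lines: rbz hjjc tdj wrbz skek kvdc usumd qabv vuzq ywhg cav
Hunk 3: at line 4 remove [kvdc,usumd,qabv] add [jvhs,yaa,qvc] -> 11 lines: rbz hjjc tdj wrbz skek jvhs yaa qvc vuzq ywhg cav

Answer: rbz
hjjc
tdj
wrbz
skek
jvhs
yaa
qvc
vuzq
ywhg
cav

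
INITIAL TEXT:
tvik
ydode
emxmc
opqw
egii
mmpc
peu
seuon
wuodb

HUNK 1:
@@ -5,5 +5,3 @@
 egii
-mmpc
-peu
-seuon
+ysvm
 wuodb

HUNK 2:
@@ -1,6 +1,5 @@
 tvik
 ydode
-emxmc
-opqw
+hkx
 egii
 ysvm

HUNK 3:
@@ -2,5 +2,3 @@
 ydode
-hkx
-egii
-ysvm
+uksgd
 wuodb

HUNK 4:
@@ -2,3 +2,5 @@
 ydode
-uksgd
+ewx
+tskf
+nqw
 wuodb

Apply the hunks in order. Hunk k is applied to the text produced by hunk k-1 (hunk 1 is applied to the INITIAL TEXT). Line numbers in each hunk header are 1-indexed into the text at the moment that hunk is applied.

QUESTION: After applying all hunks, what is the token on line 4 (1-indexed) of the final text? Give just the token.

Answer: tskf

Derivation:
Hunk 1: at line 5 remove [mmpc,peu,seuon] add [ysvm] -> 7 lines: tvik ydode emxmc opqw egii ysvm wuodb
Hunk 2: at line 1 remove [emxmc,opqw] add [hkx] -> 6 lines: tvik ydode hkx egii ysvm wuodb
Hunk 3: at line 2 remove [hkx,egii,ysvm] add [uksgd] -> 4 lines: tvik ydode uksgd wuodb
Hunk 4: at line 2 remove [uksgd] add [ewx,tskf,nqw] -> 6 lines: tvik ydode ewx tskf nqw wuodb
Final line 4: tskf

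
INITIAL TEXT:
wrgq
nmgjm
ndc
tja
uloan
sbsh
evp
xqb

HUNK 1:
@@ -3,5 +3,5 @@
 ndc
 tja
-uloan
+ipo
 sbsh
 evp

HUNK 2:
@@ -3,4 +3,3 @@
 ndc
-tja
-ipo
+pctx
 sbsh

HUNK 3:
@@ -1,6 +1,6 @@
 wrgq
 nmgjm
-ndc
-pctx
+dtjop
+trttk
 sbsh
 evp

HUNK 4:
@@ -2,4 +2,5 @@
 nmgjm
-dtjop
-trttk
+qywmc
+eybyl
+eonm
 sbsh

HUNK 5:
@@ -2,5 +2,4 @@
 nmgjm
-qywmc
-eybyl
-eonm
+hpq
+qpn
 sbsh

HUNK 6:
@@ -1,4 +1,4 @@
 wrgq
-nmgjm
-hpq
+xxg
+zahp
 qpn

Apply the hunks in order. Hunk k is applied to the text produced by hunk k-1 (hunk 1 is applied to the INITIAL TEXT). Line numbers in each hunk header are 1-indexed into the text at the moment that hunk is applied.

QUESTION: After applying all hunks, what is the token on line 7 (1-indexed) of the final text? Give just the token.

Hunk 1: at line 3 remove [uloan] add [ipo] -> 8 lines: wrgq nmgjm ndc tja ipo sbsh evp xqb
Hunk 2: at line 3 remove [tja,ipo] add [pctx] -> 7 lines: wrgq nmgjm ndc pctx sbsh evp xqb
Hunk 3: at line 1 remove [ndc,pctx] add [dtjop,trttk] -> 7 lines: wrgq nmgjm dtjop trttk sbsh evp xqb
Hunk 4: at line 2 remove [dtjop,trttk] add [qywmc,eybyl,eonm] -> 8 lines: wrgq nmgjm qywmc eybyl eonm sbsh evp xqb
Hunk 5: at line 2 remove [qywmc,eybyl,eonm] add [hpq,qpn] -> 7 lines: wrgq nmgjm hpq qpn sbsh evp xqb
Hunk 6: at line 1 remove [nmgjm,hpq] add [xxg,zahp] -> 7 lines: wrgq xxg zahp qpn sbsh evp xqb
Final line 7: xqb

Answer: xqb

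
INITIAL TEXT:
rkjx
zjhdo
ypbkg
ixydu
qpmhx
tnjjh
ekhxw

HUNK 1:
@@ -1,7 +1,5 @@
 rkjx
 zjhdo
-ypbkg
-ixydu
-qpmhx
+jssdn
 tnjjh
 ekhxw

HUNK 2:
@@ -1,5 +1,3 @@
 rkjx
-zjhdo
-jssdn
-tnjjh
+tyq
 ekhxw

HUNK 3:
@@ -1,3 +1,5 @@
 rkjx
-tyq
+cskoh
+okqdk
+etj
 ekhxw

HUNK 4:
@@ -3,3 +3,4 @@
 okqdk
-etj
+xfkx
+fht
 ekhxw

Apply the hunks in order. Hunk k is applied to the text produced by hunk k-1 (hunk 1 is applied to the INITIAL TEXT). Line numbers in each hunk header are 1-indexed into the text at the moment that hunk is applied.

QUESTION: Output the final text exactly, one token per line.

Answer: rkjx
cskoh
okqdk
xfkx
fht
ekhxw

Derivation:
Hunk 1: at line 1 remove [ypbkg,ixydu,qpmhx] add [jssdn] -> 5 lines: rkjx zjhdo jssdn tnjjh ekhxw
Hunk 2: at line 1 remove [zjhdo,jssdn,tnjjh] add [tyq] -> 3 lines: rkjx tyq ekhxw
Hunk 3: at line 1 remove [tyq] add [cskoh,okqdk,etj] -> 5 lines: rkjx cskoh okqdk etj ekhxw
Hunk 4: at line 3 remove [etj] add [xfkx,fht] -> 6 lines: rkjx cskoh okqdk xfkx fht ekhxw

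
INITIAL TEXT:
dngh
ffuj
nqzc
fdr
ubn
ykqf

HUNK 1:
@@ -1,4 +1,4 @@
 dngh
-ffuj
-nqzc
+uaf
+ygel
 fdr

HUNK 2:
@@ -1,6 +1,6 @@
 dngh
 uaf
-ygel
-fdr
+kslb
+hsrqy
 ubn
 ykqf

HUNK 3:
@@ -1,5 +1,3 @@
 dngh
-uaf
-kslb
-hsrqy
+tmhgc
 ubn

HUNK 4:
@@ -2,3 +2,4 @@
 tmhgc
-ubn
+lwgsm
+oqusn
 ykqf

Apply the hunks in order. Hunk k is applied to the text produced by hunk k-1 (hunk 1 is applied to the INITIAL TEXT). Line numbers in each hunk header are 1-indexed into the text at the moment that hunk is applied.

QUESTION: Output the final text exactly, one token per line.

Answer: dngh
tmhgc
lwgsm
oqusn
ykqf

Derivation:
Hunk 1: at line 1 remove [ffuj,nqzc] add [uaf,ygel] -> 6 lines: dngh uaf ygel fdr ubn ykqf
Hunk 2: at line 1 remove [ygel,fdr] add [kslb,hsrqy] -> 6 lines: dngh uaf kslb hsrqy ubn ykqf
Hunk 3: at line 1 remove [uaf,kslb,hsrqy] add [tmhgc] -> 4 lines: dngh tmhgc ubn ykqf
Hunk 4: at line 2 remove [ubn] add [lwgsm,oqusn] -> 5 lines: dngh tmhgc lwgsm oqusn ykqf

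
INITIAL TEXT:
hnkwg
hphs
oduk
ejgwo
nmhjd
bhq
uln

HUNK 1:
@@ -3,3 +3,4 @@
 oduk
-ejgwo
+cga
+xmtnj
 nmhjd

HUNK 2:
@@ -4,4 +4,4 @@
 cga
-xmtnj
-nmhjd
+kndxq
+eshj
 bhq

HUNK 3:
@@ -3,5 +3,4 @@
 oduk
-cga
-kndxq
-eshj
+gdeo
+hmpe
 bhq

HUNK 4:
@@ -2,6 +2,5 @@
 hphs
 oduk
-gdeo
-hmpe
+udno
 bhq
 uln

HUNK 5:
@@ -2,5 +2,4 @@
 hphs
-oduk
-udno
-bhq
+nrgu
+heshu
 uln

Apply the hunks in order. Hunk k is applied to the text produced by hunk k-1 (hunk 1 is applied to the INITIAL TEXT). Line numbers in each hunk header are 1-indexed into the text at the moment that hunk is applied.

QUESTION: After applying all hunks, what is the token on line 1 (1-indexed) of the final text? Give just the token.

Hunk 1: at line 3 remove [ejgwo] add [cga,xmtnj] -> 8 lines: hnkwg hphs oduk cga xmtnj nmhjd bhq uln
Hunk 2: at line 4 remove [xmtnj,nmhjd] add [kndxq,eshj] -> 8 lines: hnkwg hphs oduk cga kndxq eshj bhq uln
Hunk 3: at line 3 remove [cga,kndxq,eshj] add [gdeo,hmpe] -> 7 lines: hnkwg hphs oduk gdeo hmpe bhq uln
Hunk 4: at line 2 remove [gdeo,hmpe] add [udno] -> 6 lines: hnkwg hphs oduk udno bhq uln
Hunk 5: at line 2 remove [oduk,udno,bhq] add [nrgu,heshu] -> 5 lines: hnkwg hphs nrgu heshu uln
Final line 1: hnkwg

Answer: hnkwg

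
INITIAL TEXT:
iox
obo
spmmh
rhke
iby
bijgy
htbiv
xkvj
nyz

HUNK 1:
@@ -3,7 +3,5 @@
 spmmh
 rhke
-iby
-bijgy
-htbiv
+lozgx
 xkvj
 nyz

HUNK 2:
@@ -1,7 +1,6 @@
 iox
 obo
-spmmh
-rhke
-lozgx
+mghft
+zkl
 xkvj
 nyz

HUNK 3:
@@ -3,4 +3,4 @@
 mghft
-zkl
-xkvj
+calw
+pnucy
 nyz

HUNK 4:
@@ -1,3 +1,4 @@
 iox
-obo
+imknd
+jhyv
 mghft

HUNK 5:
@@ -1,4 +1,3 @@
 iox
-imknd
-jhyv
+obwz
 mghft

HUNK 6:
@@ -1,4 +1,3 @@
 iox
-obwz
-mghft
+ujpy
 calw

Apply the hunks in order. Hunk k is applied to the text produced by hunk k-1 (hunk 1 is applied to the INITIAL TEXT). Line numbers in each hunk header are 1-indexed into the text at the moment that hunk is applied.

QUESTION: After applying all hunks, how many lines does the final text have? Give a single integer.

Answer: 5

Derivation:
Hunk 1: at line 3 remove [iby,bijgy,htbiv] add [lozgx] -> 7 lines: iox obo spmmh rhke lozgx xkvj nyz
Hunk 2: at line 1 remove [spmmh,rhke,lozgx] add [mghft,zkl] -> 6 lines: iox obo mghft zkl xkvj nyz
Hunk 3: at line 3 remove [zkl,xkvj] add [calw,pnucy] -> 6 lines: iox obo mghft calw pnucy nyz
Hunk 4: at line 1 remove [obo] add [imknd,jhyv] -> 7 lines: iox imknd jhyv mghft calw pnucy nyz
Hunk 5: at line 1 remove [imknd,jhyv] add [obwz] -> 6 lines: iox obwz mghft calw pnucy nyz
Hunk 6: at line 1 remove [obwz,mghft] add [ujpy] -> 5 lines: iox ujpy calw pnucy nyz
Final line count: 5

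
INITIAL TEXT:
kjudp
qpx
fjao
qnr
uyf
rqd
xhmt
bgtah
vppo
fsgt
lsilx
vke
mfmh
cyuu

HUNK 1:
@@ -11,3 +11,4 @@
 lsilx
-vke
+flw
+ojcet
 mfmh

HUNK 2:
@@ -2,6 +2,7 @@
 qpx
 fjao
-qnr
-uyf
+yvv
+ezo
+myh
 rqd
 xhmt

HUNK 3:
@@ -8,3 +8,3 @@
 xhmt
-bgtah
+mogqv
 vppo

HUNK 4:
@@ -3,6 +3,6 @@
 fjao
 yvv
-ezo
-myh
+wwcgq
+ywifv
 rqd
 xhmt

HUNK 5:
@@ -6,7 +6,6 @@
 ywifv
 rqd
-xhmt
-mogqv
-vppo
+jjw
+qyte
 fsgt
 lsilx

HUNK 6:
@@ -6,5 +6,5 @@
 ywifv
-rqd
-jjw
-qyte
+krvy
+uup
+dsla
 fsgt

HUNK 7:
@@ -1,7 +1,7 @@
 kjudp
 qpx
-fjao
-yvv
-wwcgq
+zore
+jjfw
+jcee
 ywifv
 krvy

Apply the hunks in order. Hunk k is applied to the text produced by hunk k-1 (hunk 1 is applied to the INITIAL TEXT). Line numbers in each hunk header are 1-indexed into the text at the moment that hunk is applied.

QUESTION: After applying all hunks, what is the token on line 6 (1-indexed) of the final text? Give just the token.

Answer: ywifv

Derivation:
Hunk 1: at line 11 remove [vke] add [flw,ojcet] -> 15 lines: kjudp qpx fjao qnr uyf rqd xhmt bgtah vppo fsgt lsilx flw ojcet mfmh cyuu
Hunk 2: at line 2 remove [qnr,uyf] add [yvv,ezo,myh] -> 16 lines: kjudp qpx fjao yvv ezo myh rqd xhmt bgtah vppo fsgt lsilx flw ojcet mfmh cyuu
Hunk 3: at line 8 remove [bgtah] add [mogqv] -> 16 lines: kjudp qpx fjao yvv ezo myh rqd xhmt mogqv vppo fsgt lsilx flw ojcet mfmh cyuu
Hunk 4: at line 3 remove [ezo,myh] add [wwcgq,ywifv] -> 16 lines: kjudp qpx fjao yvv wwcgq ywifv rqd xhmt mogqv vppo fsgt lsilx flw ojcet mfmh cyuu
Hunk 5: at line 6 remove [xhmt,mogqv,vppo] add [jjw,qyte] -> 15 lines: kjudp qpx fjao yvv wwcgq ywifv rqd jjw qyte fsgt lsilx flw ojcet mfmh cyuu
Hunk 6: at line 6 remove [rqd,jjw,qyte] add [krvy,uup,dsla] -> 15 lines: kjudp qpx fjao yvv wwcgq ywifv krvy uup dsla fsgt lsilx flw ojcet mfmh cyuu
Hunk 7: at line 1 remove [fjao,yvv,wwcgq] add [zore,jjfw,jcee] -> 15 lines: kjudp qpx zore jjfw jcee ywifv krvy uup dsla fsgt lsilx flw ojcet mfmh cyuu
Final line 6: ywifv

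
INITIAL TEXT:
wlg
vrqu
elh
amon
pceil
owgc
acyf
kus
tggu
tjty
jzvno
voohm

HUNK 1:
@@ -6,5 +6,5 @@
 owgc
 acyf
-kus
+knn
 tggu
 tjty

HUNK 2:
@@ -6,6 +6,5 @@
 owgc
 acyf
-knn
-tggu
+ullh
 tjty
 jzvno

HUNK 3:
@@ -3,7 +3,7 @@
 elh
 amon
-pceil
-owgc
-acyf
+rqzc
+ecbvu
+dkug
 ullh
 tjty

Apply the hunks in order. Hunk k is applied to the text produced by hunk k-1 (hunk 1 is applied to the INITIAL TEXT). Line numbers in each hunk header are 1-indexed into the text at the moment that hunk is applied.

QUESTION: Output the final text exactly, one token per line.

Answer: wlg
vrqu
elh
amon
rqzc
ecbvu
dkug
ullh
tjty
jzvno
voohm

Derivation:
Hunk 1: at line 6 remove [kus] add [knn] -> 12 lines: wlg vrqu elh amon pceil owgc acyf knn tggu tjty jzvno voohm
Hunk 2: at line 6 remove [knn,tggu] add [ullh] -> 11 lines: wlg vrqu elh amon pceil owgc acyf ullh tjty jzvno voohm
Hunk 3: at line 3 remove [pceil,owgc,acyf] add [rqzc,ecbvu,dkug] -> 11 lines: wlg vrqu elh amon rqzc ecbvu dkug ullh tjty jzvno voohm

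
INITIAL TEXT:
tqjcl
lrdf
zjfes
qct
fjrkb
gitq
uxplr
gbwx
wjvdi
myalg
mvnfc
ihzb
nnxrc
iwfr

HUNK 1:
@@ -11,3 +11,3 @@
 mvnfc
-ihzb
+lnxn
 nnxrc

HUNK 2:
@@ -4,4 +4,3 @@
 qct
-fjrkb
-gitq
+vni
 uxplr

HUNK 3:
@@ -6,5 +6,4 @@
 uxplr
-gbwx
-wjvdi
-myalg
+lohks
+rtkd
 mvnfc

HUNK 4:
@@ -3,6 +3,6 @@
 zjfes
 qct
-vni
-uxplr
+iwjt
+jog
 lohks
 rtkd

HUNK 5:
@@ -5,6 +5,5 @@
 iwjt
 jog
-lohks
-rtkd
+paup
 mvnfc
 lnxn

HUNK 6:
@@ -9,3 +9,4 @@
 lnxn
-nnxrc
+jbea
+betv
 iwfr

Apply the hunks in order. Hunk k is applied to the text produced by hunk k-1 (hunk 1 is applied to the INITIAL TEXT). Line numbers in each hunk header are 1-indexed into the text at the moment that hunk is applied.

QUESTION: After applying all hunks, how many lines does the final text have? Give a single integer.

Hunk 1: at line 11 remove [ihzb] add [lnxn] -> 14 lines: tqjcl lrdf zjfes qct fjrkb gitq uxplr gbwx wjvdi myalg mvnfc lnxn nnxrc iwfr
Hunk 2: at line 4 remove [fjrkb,gitq] add [vni] -> 13 lines: tqjcl lrdf zjfes qct vni uxplr gbwx wjvdi myalg mvnfc lnxn nnxrc iwfr
Hunk 3: at line 6 remove [gbwx,wjvdi,myalg] add [lohks,rtkd] -> 12 lines: tqjcl lrdf zjfes qct vni uxplr lohks rtkd mvnfc lnxn nnxrc iwfr
Hunk 4: at line 3 remove [vni,uxplr] add [iwjt,jog] -> 12 lines: tqjcl lrdf zjfes qct iwjt jog lohks rtkd mvnfc lnxn nnxrc iwfr
Hunk 5: at line 5 remove [lohks,rtkd] add [paup] -> 11 lines: tqjcl lrdf zjfes qct iwjt jog paup mvnfc lnxn nnxrc iwfr
Hunk 6: at line 9 remove [nnxrc] add [jbea,betv] -> 12 lines: tqjcl lrdf zjfes qct iwjt jog paup mvnfc lnxn jbea betv iwfr
Final line count: 12

Answer: 12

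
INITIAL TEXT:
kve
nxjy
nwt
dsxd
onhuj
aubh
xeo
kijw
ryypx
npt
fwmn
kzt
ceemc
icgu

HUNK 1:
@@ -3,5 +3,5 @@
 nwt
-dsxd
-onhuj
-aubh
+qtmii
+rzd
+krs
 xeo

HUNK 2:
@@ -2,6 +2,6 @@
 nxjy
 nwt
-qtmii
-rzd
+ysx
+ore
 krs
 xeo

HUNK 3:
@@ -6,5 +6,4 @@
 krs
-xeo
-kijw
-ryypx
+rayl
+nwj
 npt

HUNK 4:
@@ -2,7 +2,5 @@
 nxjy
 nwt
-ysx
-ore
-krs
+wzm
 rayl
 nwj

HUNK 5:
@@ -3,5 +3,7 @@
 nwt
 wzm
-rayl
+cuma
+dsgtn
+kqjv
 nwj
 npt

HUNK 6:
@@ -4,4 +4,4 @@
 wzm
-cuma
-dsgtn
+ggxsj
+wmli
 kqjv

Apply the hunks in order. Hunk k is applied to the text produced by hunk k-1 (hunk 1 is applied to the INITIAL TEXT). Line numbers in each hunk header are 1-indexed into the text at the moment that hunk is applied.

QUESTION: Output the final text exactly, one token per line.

Hunk 1: at line 3 remove [dsxd,onhuj,aubh] add [qtmii,rzd,krs] -> 14 lines: kve nxjy nwt qtmii rzd krs xeo kijw ryypx npt fwmn kzt ceemc icgu
Hunk 2: at line 2 remove [qtmii,rzd] add [ysx,ore] -> 14 lines: kve nxjy nwt ysx ore krs xeo kijw ryypx npt fwmn kzt ceemc icgu
Hunk 3: at line 6 remove [xeo,kijw,ryypx] add [rayl,nwj] -> 13 lines: kve nxjy nwt ysx ore krs rayl nwj npt fwmn kzt ceemc icgu
Hunk 4: at line 2 remove [ysx,ore,krs] add [wzm] -> 11 lines: kve nxjy nwt wzm rayl nwj npt fwmn kzt ceemc icgu
Hunk 5: at line 3 remove [rayl] add [cuma,dsgtn,kqjv] -> 13 lines: kve nxjy nwt wzm cuma dsgtn kqjv nwj npt fwmn kzt ceemc icgu
Hunk 6: at line 4 remove [cuma,dsgtn] add [ggxsj,wmli] -> 13 lines: kve nxjy nwt wzm ggxsj wmli kqjv nwj npt fwmn kzt ceemc icgu

Answer: kve
nxjy
nwt
wzm
ggxsj
wmli
kqjv
nwj
npt
fwmn
kzt
ceemc
icgu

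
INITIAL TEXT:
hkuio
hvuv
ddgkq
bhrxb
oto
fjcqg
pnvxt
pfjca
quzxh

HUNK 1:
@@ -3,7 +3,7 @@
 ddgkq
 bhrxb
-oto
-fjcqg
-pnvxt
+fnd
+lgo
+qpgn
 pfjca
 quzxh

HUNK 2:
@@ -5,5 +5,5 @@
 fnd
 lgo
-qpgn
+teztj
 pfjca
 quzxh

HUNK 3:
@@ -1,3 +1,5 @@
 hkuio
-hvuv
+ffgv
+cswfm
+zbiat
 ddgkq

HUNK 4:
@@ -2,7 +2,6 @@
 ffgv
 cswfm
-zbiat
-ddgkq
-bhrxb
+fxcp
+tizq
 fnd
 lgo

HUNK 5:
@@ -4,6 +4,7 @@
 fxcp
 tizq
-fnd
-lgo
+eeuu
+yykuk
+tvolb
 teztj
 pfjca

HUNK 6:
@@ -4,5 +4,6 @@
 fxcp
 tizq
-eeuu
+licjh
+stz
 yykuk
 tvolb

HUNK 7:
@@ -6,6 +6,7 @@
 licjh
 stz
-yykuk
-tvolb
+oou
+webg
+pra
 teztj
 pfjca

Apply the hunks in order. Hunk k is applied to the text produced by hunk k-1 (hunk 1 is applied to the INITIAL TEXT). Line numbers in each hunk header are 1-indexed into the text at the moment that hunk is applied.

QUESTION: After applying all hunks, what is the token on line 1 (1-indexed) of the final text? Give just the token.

Hunk 1: at line 3 remove [oto,fjcqg,pnvxt] add [fnd,lgo,qpgn] -> 9 lines: hkuio hvuv ddgkq bhrxb fnd lgo qpgn pfjca quzxh
Hunk 2: at line 5 remove [qpgn] add [teztj] -> 9 lines: hkuio hvuv ddgkq bhrxb fnd lgo teztj pfjca quzxh
Hunk 3: at line 1 remove [hvuv] add [ffgv,cswfm,zbiat] -> 11 lines: hkuio ffgv cswfm zbiat ddgkq bhrxb fnd lgo teztj pfjca quzxh
Hunk 4: at line 2 remove [zbiat,ddgkq,bhrxb] add [fxcp,tizq] -> 10 lines: hkuio ffgv cswfm fxcp tizq fnd lgo teztj pfjca quzxh
Hunk 5: at line 4 remove [fnd,lgo] add [eeuu,yykuk,tvolb] -> 11 lines: hkuio ffgv cswfm fxcp tizq eeuu yykuk tvolb teztj pfjca quzxh
Hunk 6: at line 4 remove [eeuu] add [licjh,stz] -> 12 lines: hkuio ffgv cswfm fxcp tizq licjh stz yykuk tvolb teztj pfjca quzxh
Hunk 7: at line 6 remove [yykuk,tvolb] add [oou,webg,pra] -> 13 lines: hkuio ffgv cswfm fxcp tizq licjh stz oou webg pra teztj pfjca quzxh
Final line 1: hkuio

Answer: hkuio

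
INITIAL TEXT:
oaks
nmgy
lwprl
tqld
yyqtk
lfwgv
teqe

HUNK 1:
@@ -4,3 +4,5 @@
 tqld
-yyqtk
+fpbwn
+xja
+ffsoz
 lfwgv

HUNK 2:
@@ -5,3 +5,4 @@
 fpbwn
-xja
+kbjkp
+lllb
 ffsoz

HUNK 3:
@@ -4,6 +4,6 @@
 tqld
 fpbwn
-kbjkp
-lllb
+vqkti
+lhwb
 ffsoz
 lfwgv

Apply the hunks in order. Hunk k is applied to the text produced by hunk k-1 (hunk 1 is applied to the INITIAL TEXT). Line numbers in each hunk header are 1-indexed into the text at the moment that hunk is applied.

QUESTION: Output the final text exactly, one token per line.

Answer: oaks
nmgy
lwprl
tqld
fpbwn
vqkti
lhwb
ffsoz
lfwgv
teqe

Derivation:
Hunk 1: at line 4 remove [yyqtk] add [fpbwn,xja,ffsoz] -> 9 lines: oaks nmgy lwprl tqld fpbwn xja ffsoz lfwgv teqe
Hunk 2: at line 5 remove [xja] add [kbjkp,lllb] -> 10 lines: oaks nmgy lwprl tqld fpbwn kbjkp lllb ffsoz lfwgv teqe
Hunk 3: at line 4 remove [kbjkp,lllb] add [vqkti,lhwb] -> 10 lines: oaks nmgy lwprl tqld fpbwn vqkti lhwb ffsoz lfwgv teqe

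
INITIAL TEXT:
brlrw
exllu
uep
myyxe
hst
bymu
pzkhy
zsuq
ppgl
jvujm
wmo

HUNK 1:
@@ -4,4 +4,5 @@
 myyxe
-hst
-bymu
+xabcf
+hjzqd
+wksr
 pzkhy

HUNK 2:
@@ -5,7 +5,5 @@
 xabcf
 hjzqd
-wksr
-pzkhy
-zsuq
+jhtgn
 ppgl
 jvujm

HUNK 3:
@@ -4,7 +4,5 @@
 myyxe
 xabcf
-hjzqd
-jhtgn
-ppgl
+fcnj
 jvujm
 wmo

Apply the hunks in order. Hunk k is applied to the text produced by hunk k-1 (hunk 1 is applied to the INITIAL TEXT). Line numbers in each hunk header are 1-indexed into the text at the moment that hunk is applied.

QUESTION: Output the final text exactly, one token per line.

Hunk 1: at line 4 remove [hst,bymu] add [xabcf,hjzqd,wksr] -> 12 lines: brlrw exllu uep myyxe xabcf hjzqd wksr pzkhy zsuq ppgl jvujm wmo
Hunk 2: at line 5 remove [wksr,pzkhy,zsuq] add [jhtgn] -> 10 lines: brlrw exllu uep myyxe xabcf hjzqd jhtgn ppgl jvujm wmo
Hunk 3: at line 4 remove [hjzqd,jhtgn,ppgl] add [fcnj] -> 8 lines: brlrw exllu uep myyxe xabcf fcnj jvujm wmo

Answer: brlrw
exllu
uep
myyxe
xabcf
fcnj
jvujm
wmo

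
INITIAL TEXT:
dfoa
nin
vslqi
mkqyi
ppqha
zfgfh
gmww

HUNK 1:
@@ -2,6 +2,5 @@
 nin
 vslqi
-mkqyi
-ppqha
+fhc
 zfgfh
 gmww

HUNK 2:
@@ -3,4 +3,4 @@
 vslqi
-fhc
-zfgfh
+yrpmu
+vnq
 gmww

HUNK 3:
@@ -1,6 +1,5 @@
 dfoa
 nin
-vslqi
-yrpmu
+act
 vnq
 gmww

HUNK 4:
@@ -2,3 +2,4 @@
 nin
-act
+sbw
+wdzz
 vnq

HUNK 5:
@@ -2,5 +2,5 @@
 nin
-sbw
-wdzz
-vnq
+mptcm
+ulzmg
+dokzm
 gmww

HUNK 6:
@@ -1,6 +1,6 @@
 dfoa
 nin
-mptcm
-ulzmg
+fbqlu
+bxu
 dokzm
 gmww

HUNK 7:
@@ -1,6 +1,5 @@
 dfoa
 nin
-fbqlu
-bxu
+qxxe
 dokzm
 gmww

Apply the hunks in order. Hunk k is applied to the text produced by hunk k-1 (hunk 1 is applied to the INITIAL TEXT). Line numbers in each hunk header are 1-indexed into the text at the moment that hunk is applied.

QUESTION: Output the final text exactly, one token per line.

Answer: dfoa
nin
qxxe
dokzm
gmww

Derivation:
Hunk 1: at line 2 remove [mkqyi,ppqha] add [fhc] -> 6 lines: dfoa nin vslqi fhc zfgfh gmww
Hunk 2: at line 3 remove [fhc,zfgfh] add [yrpmu,vnq] -> 6 lines: dfoa nin vslqi yrpmu vnq gmww
Hunk 3: at line 1 remove [vslqi,yrpmu] add [act] -> 5 lines: dfoa nin act vnq gmww
Hunk 4: at line 2 remove [act] add [sbw,wdzz] -> 6 lines: dfoa nin sbw wdzz vnq gmww
Hunk 5: at line 2 remove [sbw,wdzz,vnq] add [mptcm,ulzmg,dokzm] -> 6 lines: dfoa nin mptcm ulzmg dokzm gmww
Hunk 6: at line 1 remove [mptcm,ulzmg] add [fbqlu,bxu] -> 6 lines: dfoa nin fbqlu bxu dokzm gmww
Hunk 7: at line 1 remove [fbqlu,bxu] add [qxxe] -> 5 lines: dfoa nin qxxe dokzm gmww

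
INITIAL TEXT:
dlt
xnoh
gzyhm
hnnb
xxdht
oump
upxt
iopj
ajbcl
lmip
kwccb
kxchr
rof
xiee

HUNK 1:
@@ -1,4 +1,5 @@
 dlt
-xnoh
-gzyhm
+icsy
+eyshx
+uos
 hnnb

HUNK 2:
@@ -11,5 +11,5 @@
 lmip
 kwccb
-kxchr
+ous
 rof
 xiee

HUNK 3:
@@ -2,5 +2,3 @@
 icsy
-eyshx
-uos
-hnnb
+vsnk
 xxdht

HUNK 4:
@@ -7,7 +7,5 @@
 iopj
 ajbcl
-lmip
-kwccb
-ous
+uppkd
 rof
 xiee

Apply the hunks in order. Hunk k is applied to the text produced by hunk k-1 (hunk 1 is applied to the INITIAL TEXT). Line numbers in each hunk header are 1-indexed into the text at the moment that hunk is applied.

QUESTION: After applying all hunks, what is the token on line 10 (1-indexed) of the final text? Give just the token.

Answer: rof

Derivation:
Hunk 1: at line 1 remove [xnoh,gzyhm] add [icsy,eyshx,uos] -> 15 lines: dlt icsy eyshx uos hnnb xxdht oump upxt iopj ajbcl lmip kwccb kxchr rof xiee
Hunk 2: at line 11 remove [kxchr] add [ous] -> 15 lines: dlt icsy eyshx uos hnnb xxdht oump upxt iopj ajbcl lmip kwccb ous rof xiee
Hunk 3: at line 2 remove [eyshx,uos,hnnb] add [vsnk] -> 13 lines: dlt icsy vsnk xxdht oump upxt iopj ajbcl lmip kwccb ous rof xiee
Hunk 4: at line 7 remove [lmip,kwccb,ous] add [uppkd] -> 11 lines: dlt icsy vsnk xxdht oump upxt iopj ajbcl uppkd rof xiee
Final line 10: rof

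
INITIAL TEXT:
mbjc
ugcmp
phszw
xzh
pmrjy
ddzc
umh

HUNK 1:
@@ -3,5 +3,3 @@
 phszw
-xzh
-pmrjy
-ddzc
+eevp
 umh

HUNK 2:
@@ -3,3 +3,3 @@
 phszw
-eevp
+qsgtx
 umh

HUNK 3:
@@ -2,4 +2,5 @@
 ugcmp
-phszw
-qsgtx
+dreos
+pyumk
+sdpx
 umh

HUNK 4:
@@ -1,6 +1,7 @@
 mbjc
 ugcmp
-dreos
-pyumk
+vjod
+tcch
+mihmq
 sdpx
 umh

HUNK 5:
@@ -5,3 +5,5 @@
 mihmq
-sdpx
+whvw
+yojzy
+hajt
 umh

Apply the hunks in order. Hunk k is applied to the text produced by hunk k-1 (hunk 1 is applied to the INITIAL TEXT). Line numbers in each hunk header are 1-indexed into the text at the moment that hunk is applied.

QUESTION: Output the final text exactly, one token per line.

Answer: mbjc
ugcmp
vjod
tcch
mihmq
whvw
yojzy
hajt
umh

Derivation:
Hunk 1: at line 3 remove [xzh,pmrjy,ddzc] add [eevp] -> 5 lines: mbjc ugcmp phszw eevp umh
Hunk 2: at line 3 remove [eevp] add [qsgtx] -> 5 lines: mbjc ugcmp phszw qsgtx umh
Hunk 3: at line 2 remove [phszw,qsgtx] add [dreos,pyumk,sdpx] -> 6 lines: mbjc ugcmp dreos pyumk sdpx umh
Hunk 4: at line 1 remove [dreos,pyumk] add [vjod,tcch,mihmq] -> 7 lines: mbjc ugcmp vjod tcch mihmq sdpx umh
Hunk 5: at line 5 remove [sdpx] add [whvw,yojzy,hajt] -> 9 lines: mbjc ugcmp vjod tcch mihmq whvw yojzy hajt umh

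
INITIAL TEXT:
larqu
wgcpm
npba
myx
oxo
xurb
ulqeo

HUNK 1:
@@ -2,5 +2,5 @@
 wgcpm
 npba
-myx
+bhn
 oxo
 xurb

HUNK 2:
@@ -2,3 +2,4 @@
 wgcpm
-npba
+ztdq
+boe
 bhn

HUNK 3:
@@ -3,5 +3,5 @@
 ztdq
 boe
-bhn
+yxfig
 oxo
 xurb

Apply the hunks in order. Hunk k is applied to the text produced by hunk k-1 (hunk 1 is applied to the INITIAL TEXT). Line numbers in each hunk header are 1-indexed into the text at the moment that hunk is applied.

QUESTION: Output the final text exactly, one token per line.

Hunk 1: at line 2 remove [myx] add [bhn] -> 7 lines: larqu wgcpm npba bhn oxo xurb ulqeo
Hunk 2: at line 2 remove [npba] add [ztdq,boe] -> 8 lines: larqu wgcpm ztdq boe bhn oxo xurb ulqeo
Hunk 3: at line 3 remove [bhn] add [yxfig] -> 8 lines: larqu wgcpm ztdq boe yxfig oxo xurb ulqeo

Answer: larqu
wgcpm
ztdq
boe
yxfig
oxo
xurb
ulqeo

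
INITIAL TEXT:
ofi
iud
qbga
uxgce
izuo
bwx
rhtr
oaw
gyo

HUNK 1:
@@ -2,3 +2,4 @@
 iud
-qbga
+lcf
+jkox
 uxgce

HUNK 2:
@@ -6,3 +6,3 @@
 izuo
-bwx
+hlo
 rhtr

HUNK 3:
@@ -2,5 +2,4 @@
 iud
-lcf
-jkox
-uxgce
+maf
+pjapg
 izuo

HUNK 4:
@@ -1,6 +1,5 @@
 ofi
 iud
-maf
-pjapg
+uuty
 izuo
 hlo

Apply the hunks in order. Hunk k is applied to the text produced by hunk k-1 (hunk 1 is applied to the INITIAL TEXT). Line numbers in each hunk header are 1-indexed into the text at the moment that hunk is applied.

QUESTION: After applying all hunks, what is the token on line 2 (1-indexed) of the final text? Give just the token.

Answer: iud

Derivation:
Hunk 1: at line 2 remove [qbga] add [lcf,jkox] -> 10 lines: ofi iud lcf jkox uxgce izuo bwx rhtr oaw gyo
Hunk 2: at line 6 remove [bwx] add [hlo] -> 10 lines: ofi iud lcf jkox uxgce izuo hlo rhtr oaw gyo
Hunk 3: at line 2 remove [lcf,jkox,uxgce] add [maf,pjapg] -> 9 lines: ofi iud maf pjapg izuo hlo rhtr oaw gyo
Hunk 4: at line 1 remove [maf,pjapg] add [uuty] -> 8 lines: ofi iud uuty izuo hlo rhtr oaw gyo
Final line 2: iud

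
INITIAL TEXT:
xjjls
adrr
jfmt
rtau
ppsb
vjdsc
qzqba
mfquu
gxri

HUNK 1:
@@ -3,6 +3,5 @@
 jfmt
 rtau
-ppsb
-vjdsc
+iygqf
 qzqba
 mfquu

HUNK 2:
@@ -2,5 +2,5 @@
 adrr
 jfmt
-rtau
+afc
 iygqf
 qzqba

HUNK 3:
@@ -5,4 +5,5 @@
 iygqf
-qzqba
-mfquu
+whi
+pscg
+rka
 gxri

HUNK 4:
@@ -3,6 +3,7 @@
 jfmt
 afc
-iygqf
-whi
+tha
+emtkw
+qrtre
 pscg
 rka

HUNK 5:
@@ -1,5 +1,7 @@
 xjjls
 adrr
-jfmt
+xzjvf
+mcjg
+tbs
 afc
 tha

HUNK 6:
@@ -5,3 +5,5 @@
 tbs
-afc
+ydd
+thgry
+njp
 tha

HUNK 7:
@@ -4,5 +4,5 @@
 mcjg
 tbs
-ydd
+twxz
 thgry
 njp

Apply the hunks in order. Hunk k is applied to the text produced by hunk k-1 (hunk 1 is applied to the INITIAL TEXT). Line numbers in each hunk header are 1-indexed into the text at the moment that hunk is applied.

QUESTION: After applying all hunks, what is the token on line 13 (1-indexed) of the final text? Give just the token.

Hunk 1: at line 3 remove [ppsb,vjdsc] add [iygqf] -> 8 lines: xjjls adrr jfmt rtau iygqf qzqba mfquu gxri
Hunk 2: at line 2 remove [rtau] add [afc] -> 8 lines: xjjls adrr jfmt afc iygqf qzqba mfquu gxri
Hunk 3: at line 5 remove [qzqba,mfquu] add [whi,pscg,rka] -> 9 lines: xjjls adrr jfmt afc iygqf whi pscg rka gxri
Hunk 4: at line 3 remove [iygqf,whi] add [tha,emtkw,qrtre] -> 10 lines: xjjls adrr jfmt afc tha emtkw qrtre pscg rka gxri
Hunk 5: at line 1 remove [jfmt] add [xzjvf,mcjg,tbs] -> 12 lines: xjjls adrr xzjvf mcjg tbs afc tha emtkw qrtre pscg rka gxri
Hunk 6: at line 5 remove [afc] add [ydd,thgry,njp] -> 14 lines: xjjls adrr xzjvf mcjg tbs ydd thgry njp tha emtkw qrtre pscg rka gxri
Hunk 7: at line 4 remove [ydd] add [twxz] -> 14 lines: xjjls adrr xzjvf mcjg tbs twxz thgry njp tha emtkw qrtre pscg rka gxri
Final line 13: rka

Answer: rka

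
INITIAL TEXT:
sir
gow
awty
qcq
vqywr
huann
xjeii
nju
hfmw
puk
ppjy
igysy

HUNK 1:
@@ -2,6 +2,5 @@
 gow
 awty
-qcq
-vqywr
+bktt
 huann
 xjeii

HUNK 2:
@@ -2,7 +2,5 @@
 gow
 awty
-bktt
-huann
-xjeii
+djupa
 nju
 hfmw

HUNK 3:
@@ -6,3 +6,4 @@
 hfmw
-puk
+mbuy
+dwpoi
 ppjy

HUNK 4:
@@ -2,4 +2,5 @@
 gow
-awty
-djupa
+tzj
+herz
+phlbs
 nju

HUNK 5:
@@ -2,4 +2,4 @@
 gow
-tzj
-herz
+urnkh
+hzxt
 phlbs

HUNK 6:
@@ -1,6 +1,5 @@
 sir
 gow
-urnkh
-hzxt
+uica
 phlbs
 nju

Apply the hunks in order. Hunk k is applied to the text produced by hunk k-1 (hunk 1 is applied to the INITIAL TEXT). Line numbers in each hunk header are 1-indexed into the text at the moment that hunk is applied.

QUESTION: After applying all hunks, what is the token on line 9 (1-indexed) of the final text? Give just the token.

Hunk 1: at line 2 remove [qcq,vqywr] add [bktt] -> 11 lines: sir gow awty bktt huann xjeii nju hfmw puk ppjy igysy
Hunk 2: at line 2 remove [bktt,huann,xjeii] add [djupa] -> 9 lines: sir gow awty djupa nju hfmw puk ppjy igysy
Hunk 3: at line 6 remove [puk] add [mbuy,dwpoi] -> 10 lines: sir gow awty djupa nju hfmw mbuy dwpoi ppjy igysy
Hunk 4: at line 2 remove [awty,djupa] add [tzj,herz,phlbs] -> 11 lines: sir gow tzj herz phlbs nju hfmw mbuy dwpoi ppjy igysy
Hunk 5: at line 2 remove [tzj,herz] add [urnkh,hzxt] -> 11 lines: sir gow urnkh hzxt phlbs nju hfmw mbuy dwpoi ppjy igysy
Hunk 6: at line 1 remove [urnkh,hzxt] add [uica] -> 10 lines: sir gow uica phlbs nju hfmw mbuy dwpoi ppjy igysy
Final line 9: ppjy

Answer: ppjy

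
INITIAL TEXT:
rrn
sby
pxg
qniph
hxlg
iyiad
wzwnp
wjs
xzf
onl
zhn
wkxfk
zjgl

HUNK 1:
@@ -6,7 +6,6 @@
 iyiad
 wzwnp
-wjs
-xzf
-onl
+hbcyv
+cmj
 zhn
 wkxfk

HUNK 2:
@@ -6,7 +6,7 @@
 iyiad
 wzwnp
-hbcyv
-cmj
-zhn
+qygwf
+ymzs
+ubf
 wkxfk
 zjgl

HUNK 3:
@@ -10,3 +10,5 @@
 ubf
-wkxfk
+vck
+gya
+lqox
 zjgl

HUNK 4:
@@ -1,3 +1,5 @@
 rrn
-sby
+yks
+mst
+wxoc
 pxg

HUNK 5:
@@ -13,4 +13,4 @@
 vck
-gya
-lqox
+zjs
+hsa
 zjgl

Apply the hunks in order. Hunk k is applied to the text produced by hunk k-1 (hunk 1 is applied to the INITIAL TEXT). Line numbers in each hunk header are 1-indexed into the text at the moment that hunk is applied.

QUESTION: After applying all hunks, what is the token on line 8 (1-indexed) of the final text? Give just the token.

Hunk 1: at line 6 remove [wjs,xzf,onl] add [hbcyv,cmj] -> 12 lines: rrn sby pxg qniph hxlg iyiad wzwnp hbcyv cmj zhn wkxfk zjgl
Hunk 2: at line 6 remove [hbcyv,cmj,zhn] add [qygwf,ymzs,ubf] -> 12 lines: rrn sby pxg qniph hxlg iyiad wzwnp qygwf ymzs ubf wkxfk zjgl
Hunk 3: at line 10 remove [wkxfk] add [vck,gya,lqox] -> 14 lines: rrn sby pxg qniph hxlg iyiad wzwnp qygwf ymzs ubf vck gya lqox zjgl
Hunk 4: at line 1 remove [sby] add [yks,mst,wxoc] -> 16 lines: rrn yks mst wxoc pxg qniph hxlg iyiad wzwnp qygwf ymzs ubf vck gya lqox zjgl
Hunk 5: at line 13 remove [gya,lqox] add [zjs,hsa] -> 16 lines: rrn yks mst wxoc pxg qniph hxlg iyiad wzwnp qygwf ymzs ubf vck zjs hsa zjgl
Final line 8: iyiad

Answer: iyiad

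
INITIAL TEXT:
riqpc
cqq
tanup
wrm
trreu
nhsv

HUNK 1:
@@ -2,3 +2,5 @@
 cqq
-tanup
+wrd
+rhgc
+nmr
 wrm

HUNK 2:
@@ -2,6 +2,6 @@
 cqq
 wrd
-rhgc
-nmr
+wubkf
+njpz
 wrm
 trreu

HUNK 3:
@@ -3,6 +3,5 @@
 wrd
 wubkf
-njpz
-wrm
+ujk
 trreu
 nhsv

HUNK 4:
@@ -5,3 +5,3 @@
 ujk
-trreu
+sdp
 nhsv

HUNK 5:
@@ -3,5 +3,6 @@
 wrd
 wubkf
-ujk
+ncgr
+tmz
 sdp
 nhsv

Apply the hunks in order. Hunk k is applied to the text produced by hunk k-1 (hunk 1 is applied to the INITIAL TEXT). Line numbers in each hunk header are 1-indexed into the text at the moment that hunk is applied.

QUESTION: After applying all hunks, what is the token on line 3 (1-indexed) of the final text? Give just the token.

Hunk 1: at line 2 remove [tanup] add [wrd,rhgc,nmr] -> 8 lines: riqpc cqq wrd rhgc nmr wrm trreu nhsv
Hunk 2: at line 2 remove [rhgc,nmr] add [wubkf,njpz] -> 8 lines: riqpc cqq wrd wubkf njpz wrm trreu nhsv
Hunk 3: at line 3 remove [njpz,wrm] add [ujk] -> 7 lines: riqpc cqq wrd wubkf ujk trreu nhsv
Hunk 4: at line 5 remove [trreu] add [sdp] -> 7 lines: riqpc cqq wrd wubkf ujk sdp nhsv
Hunk 5: at line 3 remove [ujk] add [ncgr,tmz] -> 8 lines: riqpc cqq wrd wubkf ncgr tmz sdp nhsv
Final line 3: wrd

Answer: wrd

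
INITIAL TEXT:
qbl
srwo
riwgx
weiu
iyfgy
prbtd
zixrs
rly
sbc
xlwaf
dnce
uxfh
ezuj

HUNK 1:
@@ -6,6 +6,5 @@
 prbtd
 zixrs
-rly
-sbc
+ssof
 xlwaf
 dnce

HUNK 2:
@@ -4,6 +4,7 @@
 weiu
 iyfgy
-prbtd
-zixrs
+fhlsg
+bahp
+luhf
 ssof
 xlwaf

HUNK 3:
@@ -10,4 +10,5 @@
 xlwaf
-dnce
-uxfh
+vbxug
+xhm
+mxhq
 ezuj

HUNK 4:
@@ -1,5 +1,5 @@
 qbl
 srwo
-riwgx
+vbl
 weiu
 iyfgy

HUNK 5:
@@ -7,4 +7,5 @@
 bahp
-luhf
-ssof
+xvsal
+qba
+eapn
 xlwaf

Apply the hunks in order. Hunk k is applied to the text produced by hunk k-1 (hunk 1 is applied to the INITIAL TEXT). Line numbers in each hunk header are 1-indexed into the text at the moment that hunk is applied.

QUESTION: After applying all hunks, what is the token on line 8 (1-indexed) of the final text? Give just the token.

Answer: xvsal

Derivation:
Hunk 1: at line 6 remove [rly,sbc] add [ssof] -> 12 lines: qbl srwo riwgx weiu iyfgy prbtd zixrs ssof xlwaf dnce uxfh ezuj
Hunk 2: at line 4 remove [prbtd,zixrs] add [fhlsg,bahp,luhf] -> 13 lines: qbl srwo riwgx weiu iyfgy fhlsg bahp luhf ssof xlwaf dnce uxfh ezuj
Hunk 3: at line 10 remove [dnce,uxfh] add [vbxug,xhm,mxhq] -> 14 lines: qbl srwo riwgx weiu iyfgy fhlsg bahp luhf ssof xlwaf vbxug xhm mxhq ezuj
Hunk 4: at line 1 remove [riwgx] add [vbl] -> 14 lines: qbl srwo vbl weiu iyfgy fhlsg bahp luhf ssof xlwaf vbxug xhm mxhq ezuj
Hunk 5: at line 7 remove [luhf,ssof] add [xvsal,qba,eapn] -> 15 lines: qbl srwo vbl weiu iyfgy fhlsg bahp xvsal qba eapn xlwaf vbxug xhm mxhq ezuj
Final line 8: xvsal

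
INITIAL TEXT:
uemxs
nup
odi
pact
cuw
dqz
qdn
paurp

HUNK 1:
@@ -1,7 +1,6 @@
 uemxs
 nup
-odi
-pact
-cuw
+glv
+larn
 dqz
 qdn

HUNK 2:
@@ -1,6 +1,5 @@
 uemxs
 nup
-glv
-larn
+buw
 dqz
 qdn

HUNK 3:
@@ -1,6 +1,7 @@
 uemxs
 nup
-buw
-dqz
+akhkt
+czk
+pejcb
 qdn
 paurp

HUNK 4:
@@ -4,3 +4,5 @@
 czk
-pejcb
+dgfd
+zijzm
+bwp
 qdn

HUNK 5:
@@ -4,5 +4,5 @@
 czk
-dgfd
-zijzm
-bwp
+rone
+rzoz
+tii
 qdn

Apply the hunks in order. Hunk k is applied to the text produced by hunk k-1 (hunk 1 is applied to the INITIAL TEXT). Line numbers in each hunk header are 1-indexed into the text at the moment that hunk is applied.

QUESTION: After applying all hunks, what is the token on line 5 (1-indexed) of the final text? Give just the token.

Answer: rone

Derivation:
Hunk 1: at line 1 remove [odi,pact,cuw] add [glv,larn] -> 7 lines: uemxs nup glv larn dqz qdn paurp
Hunk 2: at line 1 remove [glv,larn] add [buw] -> 6 lines: uemxs nup buw dqz qdn paurp
Hunk 3: at line 1 remove [buw,dqz] add [akhkt,czk,pejcb] -> 7 lines: uemxs nup akhkt czk pejcb qdn paurp
Hunk 4: at line 4 remove [pejcb] add [dgfd,zijzm,bwp] -> 9 lines: uemxs nup akhkt czk dgfd zijzm bwp qdn paurp
Hunk 5: at line 4 remove [dgfd,zijzm,bwp] add [rone,rzoz,tii] -> 9 lines: uemxs nup akhkt czk rone rzoz tii qdn paurp
Final line 5: rone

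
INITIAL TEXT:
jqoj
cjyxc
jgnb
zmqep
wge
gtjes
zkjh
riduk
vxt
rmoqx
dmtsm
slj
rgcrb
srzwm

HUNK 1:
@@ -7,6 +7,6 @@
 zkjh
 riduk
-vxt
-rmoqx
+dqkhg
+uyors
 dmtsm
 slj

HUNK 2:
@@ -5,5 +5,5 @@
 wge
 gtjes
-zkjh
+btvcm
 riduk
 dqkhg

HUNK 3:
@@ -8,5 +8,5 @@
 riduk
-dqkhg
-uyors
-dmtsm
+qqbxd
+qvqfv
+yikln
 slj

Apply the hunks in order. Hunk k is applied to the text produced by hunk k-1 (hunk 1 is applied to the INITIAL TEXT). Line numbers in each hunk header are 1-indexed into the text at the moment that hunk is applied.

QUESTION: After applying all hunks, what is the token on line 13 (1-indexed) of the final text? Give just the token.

Answer: rgcrb

Derivation:
Hunk 1: at line 7 remove [vxt,rmoqx] add [dqkhg,uyors] -> 14 lines: jqoj cjyxc jgnb zmqep wge gtjes zkjh riduk dqkhg uyors dmtsm slj rgcrb srzwm
Hunk 2: at line 5 remove [zkjh] add [btvcm] -> 14 lines: jqoj cjyxc jgnb zmqep wge gtjes btvcm riduk dqkhg uyors dmtsm slj rgcrb srzwm
Hunk 3: at line 8 remove [dqkhg,uyors,dmtsm] add [qqbxd,qvqfv,yikln] -> 14 lines: jqoj cjyxc jgnb zmqep wge gtjes btvcm riduk qqbxd qvqfv yikln slj rgcrb srzwm
Final line 13: rgcrb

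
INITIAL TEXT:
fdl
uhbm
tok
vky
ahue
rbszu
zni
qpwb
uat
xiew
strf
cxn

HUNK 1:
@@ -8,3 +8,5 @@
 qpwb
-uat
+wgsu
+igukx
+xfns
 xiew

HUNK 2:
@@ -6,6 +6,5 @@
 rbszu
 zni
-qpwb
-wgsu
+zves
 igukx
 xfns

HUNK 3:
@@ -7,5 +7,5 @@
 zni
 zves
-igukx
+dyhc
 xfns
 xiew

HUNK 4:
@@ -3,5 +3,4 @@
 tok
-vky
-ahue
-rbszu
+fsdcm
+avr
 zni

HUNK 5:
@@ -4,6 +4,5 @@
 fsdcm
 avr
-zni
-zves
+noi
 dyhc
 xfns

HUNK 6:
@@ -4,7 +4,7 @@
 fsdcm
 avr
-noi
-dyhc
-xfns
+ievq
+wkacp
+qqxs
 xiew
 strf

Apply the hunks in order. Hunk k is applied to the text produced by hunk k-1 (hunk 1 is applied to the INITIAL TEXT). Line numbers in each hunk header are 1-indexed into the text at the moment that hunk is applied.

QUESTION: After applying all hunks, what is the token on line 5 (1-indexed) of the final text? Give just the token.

Hunk 1: at line 8 remove [uat] add [wgsu,igukx,xfns] -> 14 lines: fdl uhbm tok vky ahue rbszu zni qpwb wgsu igukx xfns xiew strf cxn
Hunk 2: at line 6 remove [qpwb,wgsu] add [zves] -> 13 lines: fdl uhbm tok vky ahue rbszu zni zves igukx xfns xiew strf cxn
Hunk 3: at line 7 remove [igukx] add [dyhc] -> 13 lines: fdl uhbm tok vky ahue rbszu zni zves dyhc xfns xiew strf cxn
Hunk 4: at line 3 remove [vky,ahue,rbszu] add [fsdcm,avr] -> 12 lines: fdl uhbm tok fsdcm avr zni zves dyhc xfns xiew strf cxn
Hunk 5: at line 4 remove [zni,zves] add [noi] -> 11 lines: fdl uhbm tok fsdcm avr noi dyhc xfns xiew strf cxn
Hunk 6: at line 4 remove [noi,dyhc,xfns] add [ievq,wkacp,qqxs] -> 11 lines: fdl uhbm tok fsdcm avr ievq wkacp qqxs xiew strf cxn
Final line 5: avr

Answer: avr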